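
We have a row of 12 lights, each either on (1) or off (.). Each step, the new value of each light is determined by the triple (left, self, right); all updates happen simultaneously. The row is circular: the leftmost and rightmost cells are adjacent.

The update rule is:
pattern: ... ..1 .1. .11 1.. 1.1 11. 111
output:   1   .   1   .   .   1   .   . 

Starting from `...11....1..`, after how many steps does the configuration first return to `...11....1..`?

11....11.1.1
...11...111.
11....1.....
...11.1.111.
11...111....
...1.....11.
11.1.111....
..111....11.
1.....11....
1.111....11.
11....11...1
...11....1..

12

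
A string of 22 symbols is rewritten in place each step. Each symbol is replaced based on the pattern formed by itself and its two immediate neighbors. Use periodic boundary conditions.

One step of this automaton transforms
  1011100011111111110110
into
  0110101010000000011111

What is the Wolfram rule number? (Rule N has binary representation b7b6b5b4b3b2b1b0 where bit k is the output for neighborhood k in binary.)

position 3: 111 → 0  (bit 7 = 0)
position 4: 110 → 1  (bit 6 = 1)
position 1: 101 → 1  (bit 5 = 1)
position 5: 100 → 0  (bit 4 = 0)
position 2: 011 → 1  (bit 3 = 1)
position 0: 010 → 0  (bit 2 = 0)
position 7: 001 → 0  (bit 1 = 0)
position 6: 000 → 1  (bit 0 = 1)
bits b7..b0 = 01101001 = 105

105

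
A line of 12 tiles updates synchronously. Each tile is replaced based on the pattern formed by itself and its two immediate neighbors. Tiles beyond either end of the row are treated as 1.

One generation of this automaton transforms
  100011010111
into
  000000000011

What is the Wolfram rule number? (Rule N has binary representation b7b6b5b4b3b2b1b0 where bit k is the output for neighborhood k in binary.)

position 10: 111 → 1  (bit 7 = 1)
position 0: 110 → 0  (bit 6 = 0)
position 6: 101 → 0  (bit 5 = 0)
position 1: 100 → 0  (bit 4 = 0)
position 4: 011 → 0  (bit 3 = 0)
position 7: 010 → 0  (bit 2 = 0)
position 3: 001 → 0  (bit 1 = 0)
position 2: 000 → 0  (bit 0 = 0)
bits b7..b0 = 10000000 = 128

128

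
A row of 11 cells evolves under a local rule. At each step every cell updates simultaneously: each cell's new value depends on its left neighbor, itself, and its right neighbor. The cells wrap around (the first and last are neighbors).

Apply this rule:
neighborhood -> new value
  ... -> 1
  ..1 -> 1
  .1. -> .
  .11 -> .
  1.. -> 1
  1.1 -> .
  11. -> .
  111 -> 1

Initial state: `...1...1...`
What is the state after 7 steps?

111.111.111
11...1...11
1.111.111.1
...1...1...  (repeats step 0; period 4)
step 7: 1.111.111.1

1.111.111.1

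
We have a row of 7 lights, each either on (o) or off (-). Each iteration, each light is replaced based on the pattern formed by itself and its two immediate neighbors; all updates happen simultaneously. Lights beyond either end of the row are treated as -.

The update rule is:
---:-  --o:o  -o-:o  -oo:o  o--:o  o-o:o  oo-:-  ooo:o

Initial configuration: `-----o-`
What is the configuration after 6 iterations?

oo-oo-o

----ooo
---ooo-
--ooo-o
-ooo-oo
ooo-oo-
oo-oo-o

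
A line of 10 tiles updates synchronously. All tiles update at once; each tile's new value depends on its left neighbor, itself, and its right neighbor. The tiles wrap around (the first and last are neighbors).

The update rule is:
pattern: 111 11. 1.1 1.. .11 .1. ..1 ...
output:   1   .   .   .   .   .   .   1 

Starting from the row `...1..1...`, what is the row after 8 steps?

step 1: 11......11
step 2: 1..1111..1
step 3: ....11....
step 4: 111....111
step 5: 11..11..11
step 6: 1........1
step 7: ..111111..
step 8: 1..1111..1

1..1111..1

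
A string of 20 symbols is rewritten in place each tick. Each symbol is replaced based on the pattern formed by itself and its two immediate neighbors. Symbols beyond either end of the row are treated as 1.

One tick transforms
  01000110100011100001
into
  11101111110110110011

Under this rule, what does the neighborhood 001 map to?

1

At position 4 the neighborhood is 001; the next row has 1 there.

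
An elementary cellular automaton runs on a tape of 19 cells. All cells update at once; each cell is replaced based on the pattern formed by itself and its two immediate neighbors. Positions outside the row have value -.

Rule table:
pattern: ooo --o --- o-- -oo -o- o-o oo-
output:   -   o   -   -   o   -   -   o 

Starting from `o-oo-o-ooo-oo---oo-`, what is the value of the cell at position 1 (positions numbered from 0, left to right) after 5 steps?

--oo---o-o-oo--ooo-
-ooo--o----oo-oo-o-
oo-o-o----ooo-oo---
oo-------oo-o-oo---
oo------ooo---oo---
position 1 holds o

o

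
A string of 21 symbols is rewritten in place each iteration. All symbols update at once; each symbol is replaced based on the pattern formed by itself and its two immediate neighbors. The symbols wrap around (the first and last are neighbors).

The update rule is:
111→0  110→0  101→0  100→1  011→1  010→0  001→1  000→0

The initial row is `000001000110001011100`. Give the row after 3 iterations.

101010010100011001000

000010101101010010010
000100001000001101101
101010010100011001000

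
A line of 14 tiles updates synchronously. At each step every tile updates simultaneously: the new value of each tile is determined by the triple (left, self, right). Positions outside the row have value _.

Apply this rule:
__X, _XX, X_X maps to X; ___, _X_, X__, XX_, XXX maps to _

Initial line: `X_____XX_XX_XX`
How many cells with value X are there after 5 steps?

6

_____XX_XX_XX_
____XX_XX_XX__
___XX_XX_XX___
__XX_XX_XX____
_XX_XX_XX_____
count of X: 6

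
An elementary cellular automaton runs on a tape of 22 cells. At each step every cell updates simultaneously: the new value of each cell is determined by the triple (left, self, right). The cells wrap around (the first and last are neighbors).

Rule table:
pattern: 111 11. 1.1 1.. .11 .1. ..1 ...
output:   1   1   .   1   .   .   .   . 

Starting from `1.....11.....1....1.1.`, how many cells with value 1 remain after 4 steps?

.1.....11.....1.......
..1.....11.....1......
...1.....11.....1.....
....1.....11.....1....
count of 1: 4

4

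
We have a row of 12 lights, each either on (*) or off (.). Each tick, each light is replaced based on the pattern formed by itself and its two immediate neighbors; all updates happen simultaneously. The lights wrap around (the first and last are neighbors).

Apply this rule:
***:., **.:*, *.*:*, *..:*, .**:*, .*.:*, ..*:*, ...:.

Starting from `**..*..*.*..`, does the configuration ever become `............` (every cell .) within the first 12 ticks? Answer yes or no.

yes

tick 1: ************
tick 2: ............
all cells are . at tick 2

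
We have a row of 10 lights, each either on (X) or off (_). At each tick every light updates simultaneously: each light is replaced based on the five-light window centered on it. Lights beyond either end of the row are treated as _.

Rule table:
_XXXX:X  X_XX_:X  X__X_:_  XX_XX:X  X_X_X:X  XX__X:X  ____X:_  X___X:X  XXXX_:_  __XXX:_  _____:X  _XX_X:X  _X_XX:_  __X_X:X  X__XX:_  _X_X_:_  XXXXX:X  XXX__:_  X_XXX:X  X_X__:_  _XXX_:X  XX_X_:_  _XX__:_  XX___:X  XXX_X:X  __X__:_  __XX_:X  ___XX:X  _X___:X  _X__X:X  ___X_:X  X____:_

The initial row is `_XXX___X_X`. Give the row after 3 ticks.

X_X_X_X__X

X_X_XXXX__
X_X_XX__X_
X_X_X_X__X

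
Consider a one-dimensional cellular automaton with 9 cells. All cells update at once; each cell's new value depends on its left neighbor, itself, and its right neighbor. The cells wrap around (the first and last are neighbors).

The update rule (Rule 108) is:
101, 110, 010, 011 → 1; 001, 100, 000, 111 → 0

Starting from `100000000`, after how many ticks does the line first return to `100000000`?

100000000

1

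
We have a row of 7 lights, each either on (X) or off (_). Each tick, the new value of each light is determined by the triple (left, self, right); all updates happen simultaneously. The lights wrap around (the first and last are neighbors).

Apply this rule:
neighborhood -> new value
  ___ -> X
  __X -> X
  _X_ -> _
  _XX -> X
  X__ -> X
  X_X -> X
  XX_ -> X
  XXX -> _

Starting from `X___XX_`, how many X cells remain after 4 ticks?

_XXXXXX
XX____X
_XXXXXX  (repeats tick 1; period 2)
tick 4: XX____X
count of X: 3

3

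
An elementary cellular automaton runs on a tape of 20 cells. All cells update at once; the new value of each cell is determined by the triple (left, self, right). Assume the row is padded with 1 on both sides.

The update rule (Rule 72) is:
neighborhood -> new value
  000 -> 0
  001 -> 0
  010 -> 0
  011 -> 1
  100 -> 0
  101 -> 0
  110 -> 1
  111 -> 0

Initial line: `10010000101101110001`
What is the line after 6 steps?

10000000001100000001

10000000001101010001
10000000001100000001
10000000001100000001  (fixed point — unchanged through step 6)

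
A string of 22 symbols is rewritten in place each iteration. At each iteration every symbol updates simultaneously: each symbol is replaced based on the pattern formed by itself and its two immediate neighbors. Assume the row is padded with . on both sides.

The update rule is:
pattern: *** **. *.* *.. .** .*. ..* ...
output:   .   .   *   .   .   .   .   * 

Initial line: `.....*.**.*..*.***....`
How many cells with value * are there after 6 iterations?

****..*..*....*....***
...........**...**....
**********....*....***
...........**...**....  (repeats iteration 2; period 2)
iteration 6: ...........**...**....
count of *: 4

4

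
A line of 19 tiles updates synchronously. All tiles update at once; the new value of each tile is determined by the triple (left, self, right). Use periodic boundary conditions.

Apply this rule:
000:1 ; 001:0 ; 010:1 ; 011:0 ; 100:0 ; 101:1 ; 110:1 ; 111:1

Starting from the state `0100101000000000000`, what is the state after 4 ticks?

0100111011111111111
1100011101111111111
1101001110111111111
1111000111011111111

1111000111011111111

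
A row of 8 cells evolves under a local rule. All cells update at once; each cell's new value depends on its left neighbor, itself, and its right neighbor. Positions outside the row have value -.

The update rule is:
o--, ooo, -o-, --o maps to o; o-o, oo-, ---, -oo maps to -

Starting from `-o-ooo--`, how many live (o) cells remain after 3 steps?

step 1: oo--o-o-
step 2: --ooo-oo
step 3: -o-o----
count of o: 2

2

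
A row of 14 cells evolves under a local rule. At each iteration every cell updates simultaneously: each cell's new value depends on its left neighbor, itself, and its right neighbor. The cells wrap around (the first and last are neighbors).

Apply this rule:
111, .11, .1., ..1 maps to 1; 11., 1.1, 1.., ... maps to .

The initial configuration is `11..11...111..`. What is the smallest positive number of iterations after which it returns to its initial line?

14

iteration 1: 1..11...111..1
iteration 2: ..11...111..11
iteration 3: .11...111..11.
iteration 4: 11...111..11..
iteration 5: 1...111..11..1
iteration 6: ...111..11..11
iteration 7: ..111..11..11.
iteration 8: .111..11..11..
iteration 9: 111..11..11...
iteration 10: 11..11..11...1
iteration 11: 1..11..11...11
iteration 12: ..11..11...111
iteration 13: .11..11...111.
iteration 14: 11..11...111..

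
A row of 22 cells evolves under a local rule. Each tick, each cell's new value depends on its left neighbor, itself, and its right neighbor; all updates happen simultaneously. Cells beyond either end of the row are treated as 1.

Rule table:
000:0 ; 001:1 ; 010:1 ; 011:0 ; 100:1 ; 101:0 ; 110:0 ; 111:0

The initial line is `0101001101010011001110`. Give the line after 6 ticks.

0101110001011100110000
0100001011000011001001
0110011000100100111110
0001100101111111000000
1010011100000000100001
0011100010000001110010

0011100010000001110010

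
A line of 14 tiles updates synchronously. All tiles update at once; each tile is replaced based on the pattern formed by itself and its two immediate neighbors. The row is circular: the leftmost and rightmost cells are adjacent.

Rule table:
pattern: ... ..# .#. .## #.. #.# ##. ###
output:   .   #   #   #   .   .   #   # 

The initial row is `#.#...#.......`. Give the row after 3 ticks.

#.#..##......#
#.#.###.....##
#.#.###....###

#.#.###....###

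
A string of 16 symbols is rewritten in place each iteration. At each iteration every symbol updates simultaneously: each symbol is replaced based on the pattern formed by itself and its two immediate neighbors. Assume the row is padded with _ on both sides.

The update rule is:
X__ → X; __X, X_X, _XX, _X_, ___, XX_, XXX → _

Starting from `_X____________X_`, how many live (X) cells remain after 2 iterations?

__X____________X
___X____________
count of X: 1

1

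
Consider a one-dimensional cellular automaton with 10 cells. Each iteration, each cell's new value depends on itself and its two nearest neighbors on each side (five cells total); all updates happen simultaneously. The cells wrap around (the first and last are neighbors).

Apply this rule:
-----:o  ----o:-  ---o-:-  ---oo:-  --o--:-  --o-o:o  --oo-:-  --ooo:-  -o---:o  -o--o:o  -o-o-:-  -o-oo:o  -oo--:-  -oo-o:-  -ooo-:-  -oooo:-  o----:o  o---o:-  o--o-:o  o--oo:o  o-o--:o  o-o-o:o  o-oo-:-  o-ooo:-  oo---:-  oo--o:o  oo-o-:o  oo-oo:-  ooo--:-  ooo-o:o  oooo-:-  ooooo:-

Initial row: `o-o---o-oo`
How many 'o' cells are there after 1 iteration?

iteration 1: oooo--oo--
count of o: 6

6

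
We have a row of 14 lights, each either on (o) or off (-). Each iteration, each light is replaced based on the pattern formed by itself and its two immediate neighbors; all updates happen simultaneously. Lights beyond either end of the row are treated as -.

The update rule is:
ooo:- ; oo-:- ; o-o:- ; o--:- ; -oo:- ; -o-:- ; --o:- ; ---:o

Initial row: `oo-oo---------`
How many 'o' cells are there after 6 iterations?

5

------oooooooo
ooooo---------
------oooooooo  (repeats iteration 1; period 2)
iteration 6: ooooo---------
count of o: 5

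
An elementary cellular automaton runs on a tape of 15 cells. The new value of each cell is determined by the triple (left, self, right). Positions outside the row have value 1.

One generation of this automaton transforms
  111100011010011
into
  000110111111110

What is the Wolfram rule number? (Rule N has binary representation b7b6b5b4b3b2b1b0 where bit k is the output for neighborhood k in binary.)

position 0: 111 → 0  (bit 7 = 0)
position 3: 110 → 1  (bit 6 = 1)
position 9: 101 → 1  (bit 5 = 1)
position 4: 100 → 1  (bit 4 = 1)
position 7: 011 → 1  (bit 3 = 1)
position 10: 010 → 1  (bit 2 = 1)
position 6: 001 → 1  (bit 1 = 1)
position 5: 000 → 0  (bit 0 = 0)
bits b7..b0 = 01111110 = 126

126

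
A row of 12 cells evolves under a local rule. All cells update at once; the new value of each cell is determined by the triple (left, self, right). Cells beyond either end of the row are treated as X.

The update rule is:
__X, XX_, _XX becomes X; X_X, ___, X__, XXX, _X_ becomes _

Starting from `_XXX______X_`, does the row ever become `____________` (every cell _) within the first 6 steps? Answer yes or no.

step 1: _X_X_____X__
step 2: ________X__X
step 3: _______X__XX
step 4: ______X__XX_
step 5: _____X__XXX_
step 6: ____X__XX_X_
step 6 is ____X__XX_X_, still not uniform _

no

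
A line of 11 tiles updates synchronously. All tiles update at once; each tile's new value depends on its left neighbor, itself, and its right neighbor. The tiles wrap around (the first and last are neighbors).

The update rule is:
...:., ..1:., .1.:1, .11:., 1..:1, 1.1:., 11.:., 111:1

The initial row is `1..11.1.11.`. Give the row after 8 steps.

.11.....1..

step 1: 11....1....
step 2: ..1...11...
step 3: ..11....1..
step 4: ....1...11.
step 5: ....11....1
step 6: 1.....1...1
step 7: .1....11...
step 8: .11.....1..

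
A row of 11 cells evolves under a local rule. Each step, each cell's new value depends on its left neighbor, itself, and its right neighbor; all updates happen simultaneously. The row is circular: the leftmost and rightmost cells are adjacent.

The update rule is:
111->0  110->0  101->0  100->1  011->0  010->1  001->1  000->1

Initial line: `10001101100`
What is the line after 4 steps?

11110000011
00001111100
11110000011  (repeats step 1; period 2)
step 4: 00001111100

00001111100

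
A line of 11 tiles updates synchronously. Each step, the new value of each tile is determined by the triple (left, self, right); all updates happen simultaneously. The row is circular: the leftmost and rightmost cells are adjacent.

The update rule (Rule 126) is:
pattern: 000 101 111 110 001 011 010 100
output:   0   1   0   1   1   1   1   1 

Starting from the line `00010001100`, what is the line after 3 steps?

00111011110
01101110011
11111011111

11111011111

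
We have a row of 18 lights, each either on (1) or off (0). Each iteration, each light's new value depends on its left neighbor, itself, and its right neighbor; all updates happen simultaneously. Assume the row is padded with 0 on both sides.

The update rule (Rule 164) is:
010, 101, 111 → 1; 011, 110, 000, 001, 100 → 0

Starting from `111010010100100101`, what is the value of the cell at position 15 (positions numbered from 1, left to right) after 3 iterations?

010110011100100111
011000001000100010
000000001000100010
position 15 holds 0

0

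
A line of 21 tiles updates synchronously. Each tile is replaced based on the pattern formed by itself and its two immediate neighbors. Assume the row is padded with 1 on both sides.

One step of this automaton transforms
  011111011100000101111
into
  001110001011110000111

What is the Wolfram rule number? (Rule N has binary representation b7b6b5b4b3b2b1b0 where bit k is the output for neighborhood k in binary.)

145

position 2: 111 → 1  (bit 7 = 1)
position 5: 110 → 0  (bit 6 = 0)
position 0: 101 → 0  (bit 5 = 0)
position 10: 100 → 1  (bit 4 = 1)
position 1: 011 → 0  (bit 3 = 0)
position 15: 010 → 0  (bit 2 = 0)
position 14: 001 → 0  (bit 1 = 0)
position 11: 000 → 1  (bit 0 = 1)
bits b7..b0 = 10010001 = 145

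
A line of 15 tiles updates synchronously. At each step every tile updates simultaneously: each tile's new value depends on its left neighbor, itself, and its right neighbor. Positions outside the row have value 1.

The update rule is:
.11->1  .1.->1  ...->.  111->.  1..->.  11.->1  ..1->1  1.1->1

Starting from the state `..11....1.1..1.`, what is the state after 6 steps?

step 1: .111...1111.111
step 2: 11.1..11..111..
step 3: .111.111.11.1.1
step 4: 11.111.11111111
step 5: .111.111.......
step 6: 11.111.1......1

11.111.1......1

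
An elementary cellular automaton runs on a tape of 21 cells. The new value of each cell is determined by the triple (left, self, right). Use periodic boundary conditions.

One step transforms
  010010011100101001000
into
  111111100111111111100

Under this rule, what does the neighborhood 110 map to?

1

At position 9 the neighborhood is 110; the next row has 1 there.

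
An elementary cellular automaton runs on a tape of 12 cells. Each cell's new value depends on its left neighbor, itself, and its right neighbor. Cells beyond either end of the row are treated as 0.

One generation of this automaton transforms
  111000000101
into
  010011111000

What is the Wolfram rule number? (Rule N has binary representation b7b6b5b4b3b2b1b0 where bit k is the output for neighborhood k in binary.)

131

position 1: 111 → 1  (bit 7 = 1)
position 2: 110 → 0  (bit 6 = 0)
position 10: 101 → 0  (bit 5 = 0)
position 3: 100 → 0  (bit 4 = 0)
position 0: 011 → 0  (bit 3 = 0)
position 9: 010 → 0  (bit 2 = 0)
position 8: 001 → 1  (bit 1 = 1)
position 4: 000 → 1  (bit 0 = 1)
bits b7..b0 = 10000011 = 131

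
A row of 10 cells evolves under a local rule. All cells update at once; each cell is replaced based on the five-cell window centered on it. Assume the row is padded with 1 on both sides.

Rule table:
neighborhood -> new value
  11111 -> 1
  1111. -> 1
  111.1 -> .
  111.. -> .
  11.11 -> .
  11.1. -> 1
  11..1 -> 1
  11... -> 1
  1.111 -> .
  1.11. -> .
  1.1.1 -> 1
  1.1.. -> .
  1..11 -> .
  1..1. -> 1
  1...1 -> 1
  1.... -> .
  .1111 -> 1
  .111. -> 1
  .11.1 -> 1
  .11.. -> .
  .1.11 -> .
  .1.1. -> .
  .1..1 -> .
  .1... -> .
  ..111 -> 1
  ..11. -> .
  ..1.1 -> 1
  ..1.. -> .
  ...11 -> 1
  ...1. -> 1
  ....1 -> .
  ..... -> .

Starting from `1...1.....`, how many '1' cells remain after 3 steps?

step 1: .111.....1
step 2: ..1.1...11
step 3: 111...1111
count of 1: 7

7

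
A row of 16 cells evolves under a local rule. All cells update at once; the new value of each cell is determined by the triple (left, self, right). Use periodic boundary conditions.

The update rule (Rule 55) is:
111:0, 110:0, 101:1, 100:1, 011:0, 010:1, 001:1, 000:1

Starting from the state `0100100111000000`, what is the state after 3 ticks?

1111111000111111
0000000111000000
1111111000111111

1111111000111111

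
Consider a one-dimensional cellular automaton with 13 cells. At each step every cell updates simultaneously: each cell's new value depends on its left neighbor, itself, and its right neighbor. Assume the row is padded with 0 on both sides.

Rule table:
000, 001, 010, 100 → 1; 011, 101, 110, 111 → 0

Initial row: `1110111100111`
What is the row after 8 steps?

0000000011000
1111111100111
0000000011000  (repeats step 1; period 2)
step 8: 1111111100111

1111111100111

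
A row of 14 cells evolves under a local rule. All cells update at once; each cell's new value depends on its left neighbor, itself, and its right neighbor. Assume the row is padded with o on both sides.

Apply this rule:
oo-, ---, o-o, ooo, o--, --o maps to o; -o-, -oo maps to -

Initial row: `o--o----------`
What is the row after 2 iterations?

oooo-ooooooooo

iteration 1: ooo-oooooooooo
iteration 2: oooo-ooooooooo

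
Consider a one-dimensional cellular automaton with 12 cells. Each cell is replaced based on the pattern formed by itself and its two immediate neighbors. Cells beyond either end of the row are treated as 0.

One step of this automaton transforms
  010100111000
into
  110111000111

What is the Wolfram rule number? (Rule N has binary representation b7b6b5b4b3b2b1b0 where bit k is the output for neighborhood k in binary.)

23

position 7: 111 → 0  (bit 7 = 0)
position 8: 110 → 0  (bit 6 = 0)
position 2: 101 → 0  (bit 5 = 0)
position 4: 100 → 1  (bit 4 = 1)
position 6: 011 → 0  (bit 3 = 0)
position 1: 010 → 1  (bit 2 = 1)
position 0: 001 → 1  (bit 1 = 1)
position 10: 000 → 1  (bit 0 = 1)
bits b7..b0 = 00010111 = 23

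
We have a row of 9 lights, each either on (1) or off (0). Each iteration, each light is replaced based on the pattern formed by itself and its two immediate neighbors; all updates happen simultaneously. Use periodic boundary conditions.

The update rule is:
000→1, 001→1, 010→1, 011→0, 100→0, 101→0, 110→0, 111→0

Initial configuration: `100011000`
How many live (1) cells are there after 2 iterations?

2

iteration 1: 101100011
iteration 2: 000001100
count of 1: 2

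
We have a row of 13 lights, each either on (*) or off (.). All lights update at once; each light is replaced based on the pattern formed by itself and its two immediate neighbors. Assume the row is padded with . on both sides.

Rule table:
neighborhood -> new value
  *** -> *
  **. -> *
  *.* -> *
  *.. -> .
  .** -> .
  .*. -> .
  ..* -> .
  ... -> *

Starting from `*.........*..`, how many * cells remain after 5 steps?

..*******...*
*..******.*..
....******..*
***..*****...
.**...****.**
count of *: 8

8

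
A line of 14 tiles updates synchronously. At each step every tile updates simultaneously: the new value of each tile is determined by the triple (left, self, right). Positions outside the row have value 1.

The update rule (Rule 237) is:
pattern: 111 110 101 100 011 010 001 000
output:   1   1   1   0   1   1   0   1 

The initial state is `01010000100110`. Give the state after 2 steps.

11110110100111
11111111100111

11111111100111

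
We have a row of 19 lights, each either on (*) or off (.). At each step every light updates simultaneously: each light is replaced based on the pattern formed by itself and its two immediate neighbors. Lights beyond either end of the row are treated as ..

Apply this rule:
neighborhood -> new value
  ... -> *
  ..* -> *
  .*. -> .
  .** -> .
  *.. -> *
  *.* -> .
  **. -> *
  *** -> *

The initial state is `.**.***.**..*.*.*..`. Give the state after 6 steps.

...**..**.***.*****

*.*..**..***.....**
...**.***.*******.*
***.*..**..******..
.**..**.***.*******
*.***.*..**..******
...**..**.***.*****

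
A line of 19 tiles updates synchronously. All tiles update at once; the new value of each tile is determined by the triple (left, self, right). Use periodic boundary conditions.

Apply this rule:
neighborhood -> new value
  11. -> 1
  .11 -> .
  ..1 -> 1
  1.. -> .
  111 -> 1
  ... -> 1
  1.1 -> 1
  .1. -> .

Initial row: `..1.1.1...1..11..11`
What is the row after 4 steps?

1.1..1.1.1.1.1.1.1.

.1.1.1..11..1.1.1.1
1.1.1..1.1.1.1.1.1.
.1.1..1.1.1.1.1.1.1
1.1..1.1.1.1.1.1.1.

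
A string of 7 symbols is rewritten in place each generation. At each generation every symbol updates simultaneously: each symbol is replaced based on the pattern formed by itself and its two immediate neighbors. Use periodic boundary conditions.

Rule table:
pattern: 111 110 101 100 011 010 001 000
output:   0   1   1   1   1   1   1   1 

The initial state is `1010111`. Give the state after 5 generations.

1111100
1000111
1111100  (repeats generation 1; period 2)
generation 5: 1111100

1111100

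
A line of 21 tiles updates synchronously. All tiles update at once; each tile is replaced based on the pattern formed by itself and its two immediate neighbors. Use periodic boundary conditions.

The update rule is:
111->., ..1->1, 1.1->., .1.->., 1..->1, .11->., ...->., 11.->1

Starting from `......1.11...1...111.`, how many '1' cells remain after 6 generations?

8

generation 1: .....1...11.1.1.1..11
generation 2: 1...1.1.1.1......11.1
generation 3: 11.1.......1....1.1..
generation 4: .1..1.....1.1..1...11
generation 5: ..11.1...1...11.1.1.1
generation 6: 11.1..1.1.1.1.1......
count of 1: 8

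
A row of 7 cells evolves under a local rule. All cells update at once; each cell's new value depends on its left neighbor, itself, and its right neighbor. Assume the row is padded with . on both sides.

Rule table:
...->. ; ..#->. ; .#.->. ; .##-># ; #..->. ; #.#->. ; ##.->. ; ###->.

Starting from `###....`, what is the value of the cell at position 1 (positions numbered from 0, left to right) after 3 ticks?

#......
.......
.......
position 1 holds .

.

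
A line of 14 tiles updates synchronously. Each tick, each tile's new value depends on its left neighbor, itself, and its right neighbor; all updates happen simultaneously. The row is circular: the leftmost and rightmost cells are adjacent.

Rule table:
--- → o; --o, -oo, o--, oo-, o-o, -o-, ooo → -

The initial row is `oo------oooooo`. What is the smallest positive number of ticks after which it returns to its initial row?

2

tick 1: ---oooo-------
tick 2: oo------oooooo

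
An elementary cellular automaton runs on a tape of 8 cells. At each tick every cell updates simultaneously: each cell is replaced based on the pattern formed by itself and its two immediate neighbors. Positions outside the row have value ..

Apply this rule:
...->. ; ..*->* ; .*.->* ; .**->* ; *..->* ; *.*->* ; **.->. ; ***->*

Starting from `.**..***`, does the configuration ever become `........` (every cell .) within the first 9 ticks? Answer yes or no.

tick 1: **.****.
tick 2: *.****.*
tick 3: *****.**
tick 4: ****.**.
tick 5: ***.**.*
tick 6: **.**.**
tick 7: *.**.**.
tick 8: ***.**.*  (repeats tick 5; period 3)
tick 9: **.**.**
tick 9 is **.**.**, still not uniform .

no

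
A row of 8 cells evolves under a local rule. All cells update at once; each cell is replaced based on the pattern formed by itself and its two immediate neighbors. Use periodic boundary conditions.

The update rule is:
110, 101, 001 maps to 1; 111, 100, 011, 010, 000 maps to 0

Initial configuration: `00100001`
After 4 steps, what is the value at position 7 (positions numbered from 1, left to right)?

step 1: 01000010
step 2: 10000100
step 3: 00001001
step 4: 00010010
position 7 holds 1

1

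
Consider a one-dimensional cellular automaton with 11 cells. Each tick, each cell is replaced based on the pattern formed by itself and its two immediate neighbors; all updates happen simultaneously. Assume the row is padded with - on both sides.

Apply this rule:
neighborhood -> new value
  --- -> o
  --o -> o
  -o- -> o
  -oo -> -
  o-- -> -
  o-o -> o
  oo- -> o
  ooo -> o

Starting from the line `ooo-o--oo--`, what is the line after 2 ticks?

o-ooooooooo

-oooo-o-o-o
o-ooooooooo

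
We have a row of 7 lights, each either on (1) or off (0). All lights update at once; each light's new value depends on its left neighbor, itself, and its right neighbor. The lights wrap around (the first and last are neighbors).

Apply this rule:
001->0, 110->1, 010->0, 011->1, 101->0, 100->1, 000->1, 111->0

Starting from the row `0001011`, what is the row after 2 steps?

0111010

step 1: 1100011
step 2: 0111010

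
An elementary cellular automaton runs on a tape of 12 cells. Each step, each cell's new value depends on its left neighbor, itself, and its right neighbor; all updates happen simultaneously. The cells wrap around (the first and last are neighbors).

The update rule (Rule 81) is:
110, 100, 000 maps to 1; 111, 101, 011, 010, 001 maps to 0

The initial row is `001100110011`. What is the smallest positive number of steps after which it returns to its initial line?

4

step 1: 100110011001
step 2: 110011001100
step 3: 011001100110
step 4: 001100110011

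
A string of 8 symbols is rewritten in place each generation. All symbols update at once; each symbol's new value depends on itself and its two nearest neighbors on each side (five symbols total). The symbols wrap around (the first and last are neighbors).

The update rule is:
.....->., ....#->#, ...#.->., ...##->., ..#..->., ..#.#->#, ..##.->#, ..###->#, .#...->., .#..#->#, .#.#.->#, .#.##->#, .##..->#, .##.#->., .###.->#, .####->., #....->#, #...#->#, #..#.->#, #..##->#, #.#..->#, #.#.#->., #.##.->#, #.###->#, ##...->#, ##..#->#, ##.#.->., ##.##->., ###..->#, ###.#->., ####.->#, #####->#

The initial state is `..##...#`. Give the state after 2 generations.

######..
#.######

#.######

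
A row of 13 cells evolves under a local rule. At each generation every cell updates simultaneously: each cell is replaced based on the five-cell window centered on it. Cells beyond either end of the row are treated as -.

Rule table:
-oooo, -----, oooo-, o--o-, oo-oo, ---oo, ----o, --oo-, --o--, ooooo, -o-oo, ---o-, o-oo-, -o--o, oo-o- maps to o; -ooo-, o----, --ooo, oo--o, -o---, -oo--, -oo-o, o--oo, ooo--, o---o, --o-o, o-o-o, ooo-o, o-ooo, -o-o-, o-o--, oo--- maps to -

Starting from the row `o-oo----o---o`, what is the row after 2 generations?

oo---o-----o-

generation 1: -oo---ooo--oo
generation 2: oo---o-----o-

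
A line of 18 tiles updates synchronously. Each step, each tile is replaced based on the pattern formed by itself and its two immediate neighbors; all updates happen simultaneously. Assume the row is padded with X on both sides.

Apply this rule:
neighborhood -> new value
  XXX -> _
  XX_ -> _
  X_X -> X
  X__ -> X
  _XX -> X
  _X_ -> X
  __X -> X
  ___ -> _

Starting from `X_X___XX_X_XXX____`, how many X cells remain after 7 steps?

13

_XXX_XX_XXXX__X__X
XX__XX_XX___XXXXXX
__XXX_XX_X_XX_____
XXX__XX_XXXX_X___X
___XXX_XX___XXX_XX
X_XX__XX_X_XX__XX_
_XX_XXX_XXXX_XXX_X
count of X: 13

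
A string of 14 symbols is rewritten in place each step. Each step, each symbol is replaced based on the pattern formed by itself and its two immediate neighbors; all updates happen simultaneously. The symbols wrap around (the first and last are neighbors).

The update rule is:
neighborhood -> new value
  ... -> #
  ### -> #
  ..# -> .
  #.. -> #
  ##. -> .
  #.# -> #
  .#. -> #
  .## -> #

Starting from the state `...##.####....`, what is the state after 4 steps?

step 1: ##.#.####.####
step 2: #.######.#####
step 3: .######.######
step 4: ######.######.

######.######.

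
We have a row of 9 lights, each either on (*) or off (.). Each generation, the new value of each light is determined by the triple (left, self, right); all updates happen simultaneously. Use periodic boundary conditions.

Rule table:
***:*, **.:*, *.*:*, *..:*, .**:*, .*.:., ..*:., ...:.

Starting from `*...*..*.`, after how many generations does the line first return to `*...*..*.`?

.*...*..*
*.*...*..
.*.*...*.
..*.*...*
*..*.*...
.*..*.*..
..*..*.*.
...*..*.*
*...*..*.

9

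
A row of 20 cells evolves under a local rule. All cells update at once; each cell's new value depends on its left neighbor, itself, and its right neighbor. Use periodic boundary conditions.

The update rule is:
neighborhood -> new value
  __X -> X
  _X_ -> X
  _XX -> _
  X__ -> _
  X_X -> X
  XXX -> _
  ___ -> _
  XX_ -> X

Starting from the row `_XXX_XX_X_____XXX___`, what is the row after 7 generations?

X__XX_XXX____X__X___
X_X_XX__X___XX_XX__X
XXXX_X_XX__X_XX_X_X_
___XXXX_X_XXX_XXXXXX
__X___XXXX__XX_____X
_XX__X___X_X_X____XX
X_X_XX__XXXXXX___X_X

X_X_XX__XXXXXX___X_X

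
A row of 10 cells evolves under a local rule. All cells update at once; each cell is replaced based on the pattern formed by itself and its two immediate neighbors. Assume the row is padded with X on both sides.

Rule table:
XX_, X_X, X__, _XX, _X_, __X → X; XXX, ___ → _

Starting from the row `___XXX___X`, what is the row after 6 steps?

X_XX_XX_XX
XXXXXXXXX_
________XX
X______XX_
XX____XXXX
_XX__XX___

_XX__XX___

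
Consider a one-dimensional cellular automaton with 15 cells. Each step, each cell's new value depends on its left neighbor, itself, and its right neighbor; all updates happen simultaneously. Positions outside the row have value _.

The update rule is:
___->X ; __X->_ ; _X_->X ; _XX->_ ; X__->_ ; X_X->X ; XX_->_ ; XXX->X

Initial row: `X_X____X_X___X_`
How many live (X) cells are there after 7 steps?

XXX_XX_XXX_X_X_
_X_X__X_X_XXXX_
_XXX__XXXX_XX__
__X____XX_X___X
X_X_XX___XX_X_X
XXXX___X___XXXX
_XX__X_X_X__XX_
count of X: 7

7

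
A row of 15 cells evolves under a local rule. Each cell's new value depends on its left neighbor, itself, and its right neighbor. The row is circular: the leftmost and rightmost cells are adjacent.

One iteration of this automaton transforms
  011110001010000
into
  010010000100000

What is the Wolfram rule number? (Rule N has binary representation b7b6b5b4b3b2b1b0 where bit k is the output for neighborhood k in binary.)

position 2: 111 → 0  (bit 7 = 0)
position 4: 110 → 1  (bit 6 = 1)
position 9: 101 → 1  (bit 5 = 1)
position 5: 100 → 0  (bit 4 = 0)
position 1: 011 → 1  (bit 3 = 1)
position 8: 010 → 0  (bit 2 = 0)
position 0: 001 → 0  (bit 1 = 0)
position 6: 000 → 0  (bit 0 = 0)
bits b7..b0 = 01101000 = 104

104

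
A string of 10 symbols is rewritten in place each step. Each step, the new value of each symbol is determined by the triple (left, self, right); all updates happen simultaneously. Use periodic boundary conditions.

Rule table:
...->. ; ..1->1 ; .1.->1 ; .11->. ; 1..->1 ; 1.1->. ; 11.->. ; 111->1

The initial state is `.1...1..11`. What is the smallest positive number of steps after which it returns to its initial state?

6

.11.1111..
1....11.1.
11..1...1.
..1111.11.
.1.11....1
.1...1..11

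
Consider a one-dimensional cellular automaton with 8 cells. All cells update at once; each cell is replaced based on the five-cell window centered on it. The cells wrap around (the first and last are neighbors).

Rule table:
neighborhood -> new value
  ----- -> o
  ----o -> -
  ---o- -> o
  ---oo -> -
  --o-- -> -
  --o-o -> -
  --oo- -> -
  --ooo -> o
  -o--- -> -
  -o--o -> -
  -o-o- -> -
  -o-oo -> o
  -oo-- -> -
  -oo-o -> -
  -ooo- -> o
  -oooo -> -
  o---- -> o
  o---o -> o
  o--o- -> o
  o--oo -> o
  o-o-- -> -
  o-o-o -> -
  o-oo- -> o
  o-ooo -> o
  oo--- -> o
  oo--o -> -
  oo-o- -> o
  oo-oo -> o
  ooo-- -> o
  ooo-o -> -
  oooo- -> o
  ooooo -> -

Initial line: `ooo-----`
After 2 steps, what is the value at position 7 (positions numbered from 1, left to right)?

-

oooooo--
o---oo-o
position 7 holds -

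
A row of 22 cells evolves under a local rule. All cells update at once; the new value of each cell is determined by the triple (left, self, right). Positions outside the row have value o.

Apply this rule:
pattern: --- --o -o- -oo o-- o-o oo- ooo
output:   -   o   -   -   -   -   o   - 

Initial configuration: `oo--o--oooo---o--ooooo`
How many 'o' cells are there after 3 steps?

5

step 1: -o-o--o---o--o--o-----
step 2: -----o---o--o--o-----o
step 3: ----o---o--o--o-----o-
count of o: 5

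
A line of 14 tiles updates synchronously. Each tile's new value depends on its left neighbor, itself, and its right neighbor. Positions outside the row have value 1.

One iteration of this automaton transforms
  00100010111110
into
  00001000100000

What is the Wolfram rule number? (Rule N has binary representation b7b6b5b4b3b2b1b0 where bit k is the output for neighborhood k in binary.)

position 9: 111 → 0  (bit 7 = 0)
position 12: 110 → 0  (bit 6 = 0)
position 7: 101 → 0  (bit 5 = 0)
position 0: 100 → 0  (bit 4 = 0)
position 8: 011 → 1  (bit 3 = 1)
position 2: 010 → 0  (bit 2 = 0)
position 1: 001 → 0  (bit 1 = 0)
position 4: 000 → 1  (bit 0 = 1)
bits b7..b0 = 00001001 = 9

9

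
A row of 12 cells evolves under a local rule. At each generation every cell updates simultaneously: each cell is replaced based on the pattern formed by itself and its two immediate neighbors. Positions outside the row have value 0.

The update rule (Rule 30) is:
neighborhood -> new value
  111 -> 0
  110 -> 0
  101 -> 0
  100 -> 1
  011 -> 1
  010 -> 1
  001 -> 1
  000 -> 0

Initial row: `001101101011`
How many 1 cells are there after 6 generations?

8

011001001010
110111111011
100100000010
111110000111
100001001100
110011111010
count of 1: 8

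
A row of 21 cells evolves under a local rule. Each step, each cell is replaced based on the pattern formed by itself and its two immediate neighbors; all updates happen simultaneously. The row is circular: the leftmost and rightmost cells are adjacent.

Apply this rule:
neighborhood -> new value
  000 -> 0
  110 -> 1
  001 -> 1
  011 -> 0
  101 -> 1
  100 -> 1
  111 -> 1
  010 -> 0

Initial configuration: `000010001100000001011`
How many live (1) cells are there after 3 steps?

step 1: 100101010110000010101
step 2: 111010101011000101010
step 3: 011101010101101010101
count of 1: 12

12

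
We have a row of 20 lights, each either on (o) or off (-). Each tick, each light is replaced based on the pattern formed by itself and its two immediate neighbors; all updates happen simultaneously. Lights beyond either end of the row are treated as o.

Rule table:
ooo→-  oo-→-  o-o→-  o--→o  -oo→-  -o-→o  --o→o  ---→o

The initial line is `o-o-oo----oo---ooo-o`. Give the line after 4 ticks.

tick 1: --o---oooo--ooo-----
tick 2: oooooo----oo---ooooo
tick 3: ------oooo--ooo-----
tick 4: oooooo----oo---ooooo

oooooo----oo---ooooo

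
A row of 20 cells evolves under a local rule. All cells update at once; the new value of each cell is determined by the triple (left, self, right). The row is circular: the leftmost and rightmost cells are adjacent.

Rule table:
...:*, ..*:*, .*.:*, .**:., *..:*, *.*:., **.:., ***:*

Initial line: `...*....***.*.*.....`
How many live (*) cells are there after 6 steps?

********.*..*.******
*******..****..*****
******.**.**.**.****
*****............***
****.************.**
***...**********...*
count of *: 14

14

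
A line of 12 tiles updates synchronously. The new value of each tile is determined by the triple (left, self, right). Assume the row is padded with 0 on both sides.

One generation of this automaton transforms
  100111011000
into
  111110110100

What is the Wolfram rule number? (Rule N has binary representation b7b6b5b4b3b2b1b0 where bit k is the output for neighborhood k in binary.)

position 4: 111 → 1  (bit 7 = 1)
position 5: 110 → 0  (bit 6 = 0)
position 6: 101 → 1  (bit 5 = 1)
position 1: 100 → 1  (bit 4 = 1)
position 3: 011 → 1  (bit 3 = 1)
position 0: 010 → 1  (bit 2 = 1)
position 2: 001 → 1  (bit 1 = 1)
position 10: 000 → 0  (bit 0 = 0)
bits b7..b0 = 10111110 = 190

190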